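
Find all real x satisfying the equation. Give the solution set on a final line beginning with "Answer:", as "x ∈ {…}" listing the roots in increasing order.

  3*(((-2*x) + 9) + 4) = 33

Step 1. [3*(((-2*x) + 9) + 4) = 33] 3 out front; divide by 3, so div: ((-2*x) + 9) + 4 = 11.
Step 2. [((-2*x) + 9) + 4 = 11] the outer +4 inverts by subtracting 4, so sub: (-2*x) + 9 = 7.
Step 3. [(-2*x) + 9 = 7] the outer +9 inverts by subtracting 9 ⇒ sub: -2*x = -2.
Step 4. [-2*x = -2] divide by the outer -2. So div: x = 1.

Answer: x ∈ {1}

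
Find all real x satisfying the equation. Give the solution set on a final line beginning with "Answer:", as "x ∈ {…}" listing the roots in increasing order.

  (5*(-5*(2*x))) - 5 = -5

Step 1. [(5*(-5*(2*x))) - 5 = -5] peel the -5: add 5 from each side ⇒ sub: 5*(-5*(2*x)) = 0.
Step 2. [5*(-5*(2*x)) = 0] 5·(inner) — divide through by 5, so div: -5*(2*x) = 0.
Step 3. [-5*(2*x) = 0] leading coefficient -5: divide by -5, so div: 2*x = 0.
Step 4. [2*x = 0] LHS = 2·(…); ÷2 both sides. So div: x = 0.

Answer: x ∈ {0}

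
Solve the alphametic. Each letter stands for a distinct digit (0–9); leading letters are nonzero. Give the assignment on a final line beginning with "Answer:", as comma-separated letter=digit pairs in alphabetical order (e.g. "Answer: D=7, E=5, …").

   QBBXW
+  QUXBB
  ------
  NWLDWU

Step 1. [col 1: W + B ≡ U (mod 10)] column 1 (W + B ≡ U (mod 10), carry-in 0) doesn't pin B yet; pick B=4 and continue ⇒ B=4.
Step 2. [col 1: W + B ≡ U (mod 10)] column 1 (W + B ≡ U (mod 10), carry-in 0) doesn't pin W yet; pick W=8 and continue, so W=8.
Step 3. [col 1: W + B ≡ U (mod 10)] from column 1 (W=8, B=4, carry-in 0, digits 4,8 already taken and all letters distinct): U must equal 2. So U=2.
Step 4. [N] adding two 5-digit numbers gives at most 5+1 digits, and here it does — N is that final carry and must be 1 ⇒ N=1.
Step 5. [col 2: X + B ≡ W (mod 10)] in column 2 we have X+B≡W with carry-in 1; given B=4, W=8 and digits 1,2,4,8 already taken and all letters distinct, that pins X to 3. So X=3.
Step 6. [col 3: B + X ≡ D (mod 10)] column 3: given B=4, X=3, carry-in 0, and digits 1,2,3,4,8 already taken and all letters distinct, B+X≡D (mod 10) forces D=7, so D=7.
Step 7. [col 4: B + U ≡ L (mod 10)] from column 4 (B=4, U=2, carry-in 0, digits 1,2,3,4,7,8 already taken and all letters distinct): L must equal 6, so L=6.
Step 8. [col 5: Q + Q ≡ W (mod 10)] column 5 reads Q+Q+carry(0)=W with W=8; with digits 1,2,3,4,6,7,8 already taken and all letters distinct, the only value for Q is 9. So Q=9.

Answer: B=4, D=7, L=6, N=1, Q=9, U=2, W=8, X=3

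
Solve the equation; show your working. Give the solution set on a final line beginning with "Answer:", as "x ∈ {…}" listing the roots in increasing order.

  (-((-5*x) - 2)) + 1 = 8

Step 1. [(-((-5*x) - 2)) + 1 = 8] subtract 1: x sits inside (… + 1). So sub: -((-5*x) - 2) = 7.
Step 2. [-((-5*x) - 2) = 7] leading − — multiply by −1. So neg: (-5*x) - 2 = -7.
Step 3. [(-5*x) - 2 = -7] the outer -2 inverts by adding 2 ⇒ sub: -5*x = -5.
Step 4. [-5*x = -5] -5·(inner) — divide through by -5 ⇒ div: x = 1.

Answer: x ∈ {1}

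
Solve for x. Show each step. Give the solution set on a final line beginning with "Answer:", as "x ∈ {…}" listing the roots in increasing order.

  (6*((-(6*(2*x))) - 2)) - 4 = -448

Step 1. [(6*((-(6*(2*x))) - 2)) - 4 = -448] add 4: x sits inside (… - 4). So sub: 6*((-(6*(2*x))) - 2) = -444.
Step 2. [6*((-(6*(2*x))) - 2) = -444] 6 out front; divide by 6 ⇒ div: (-(6*(2*x))) - 2 = -74.
Step 3. [(-(6*(2*x))) - 2 = -74] add 2: x sits inside (… - 2), so sub: -(6*(2*x)) = -72.
Step 4. [-(6*(2*x)) = -72] LHS negated; negate both sides, so neg: 6*(2*x) = 72.
Step 5. [6*(2*x) = 72] divide by the outer 6 ⇒ div: 2*x = 12.
Step 6. [2*x = 12] 2 out front; divide by 2, so div: x = 6.

Answer: x ∈ {6}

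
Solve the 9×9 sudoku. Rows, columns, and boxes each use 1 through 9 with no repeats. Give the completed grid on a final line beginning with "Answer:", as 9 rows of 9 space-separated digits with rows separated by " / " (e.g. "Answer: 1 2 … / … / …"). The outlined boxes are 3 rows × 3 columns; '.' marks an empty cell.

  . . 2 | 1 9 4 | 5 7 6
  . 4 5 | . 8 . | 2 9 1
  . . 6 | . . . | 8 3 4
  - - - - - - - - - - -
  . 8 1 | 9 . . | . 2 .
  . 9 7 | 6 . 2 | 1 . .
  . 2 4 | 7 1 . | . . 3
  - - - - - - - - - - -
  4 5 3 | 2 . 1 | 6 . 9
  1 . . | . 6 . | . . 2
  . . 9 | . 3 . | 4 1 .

Step 1. [r8c2∈{7}] only 7 remains possible at r8c2, so r8c2=7.
Step 2. [r8c3∈{8}] r8c3 is down to just 8, so r8c3=8.
Step 3. [r8c8∈{5}] r8c8 has the single candidate 5 ⇒ r8c8=5.
Step 4. [r5c1∈{3,5}] across row 5, 3 lands solely at r5c1. So r5c1=3.
Step 5. [r6c6∈{5,8}] in box 5, 8 fits only at r6c6, so r6c6=8.
Step 6. [r3c4∈{5}] only 5 remains possible at r3c4 ⇒ r3c4=5.
Step 7. [r3c6∈{7}] r3c6 is down to just 7 ⇒ r3c6=7.
Step 8. [r4c1∈{5,6}] r4c1 is the only open cell in row 4 admitting 6, so r4c1=6.
Step 9. [r9c9∈{7,8}] 7 has one home in row 9: r9c9, so r9c9=7.
Step 10. [r4c9∈{5}] nothing but 5 survives at r4c9. So r4c9=5.
Step 11. [r5c8∈{4,8}] in col 8, 4 fits only at r5c8 ⇒ r5c8=4.
Step 12. [r2c4∈{3}] nothing but 3 survives at r2c4 ⇒ r2c4=3.
Step 13. [r5c9∈{8}] r5c9 has the single candidate 8. So r5c9=8.
Step 14. [r8c6∈{9}] r8c6 has the single candidate 9, so r8c6=9.
Step 15. [r4c6∈{3}] nothing but 3 survives at r4c6 ⇒ r4c6=3.
Step 16. [r3c1∈{9}] nothing but 9 survives at r3c1. So r3c1=9.
Step 17. [r2c1∈{7}] r2c1's peers cover all but 7. So r2c1=7.
Step 18. [r9c1∈{2}] r9c1 is down to just 2. So r9c1=2.
Step 19. [r2c6∈{6}] r2c6 has the single candidate 6 ⇒ r2c6=6.
Step 20. [r1c1∈{8}] nothing but 8 survives at r1c1. So r1c1=8.
Step 21. [r9c6∈{5}] r9c6 is down to just 5. So r9c6=5.
Step 22. [r3c5∈{2}] r3c5 has the single candidate 2, so r3c5=2.
Step 23. [r8c7∈{3}] only 3 remains possible at r8c7. So r8c7=3.
Step 24. [r5c5∈{5}] r5c5 is down to just 5. So r5c5=5.
Step 25. [r4c7∈{7}] only 7 remains possible at r4c7, so r4c7=7.
Step 26. [r9c2∈{6}] r9c2's peers cover all but 6 ⇒ r9c2=6.
Step 27. [r7c8∈{8}] nothing but 8 survives at r7c8. So r7c8=8.
Step 28. [r6c1∈{5}] nothing but 5 survives at r6c1. So r6c1=5.
Step 29. [r8c4∈{4}] r8c4 has the single candidate 4. So r8c4=4.
Step 30. [r4c5∈{4}] only 4 remains possible at r4c5 ⇒ r4c5=4.
Step 31. [r1c2∈{3}] r1c2's peers cover all but 3. So r1c2=3.
Step 32. [r6c8∈{6}] only 6 remains possible at r6c8 ⇒ r6c8=6.
Step 33. [r9c4∈{8}] only 8 remains possible at r9c4 ⇒ r9c4=8.
Step 34. [r6c7∈{9}] nothing but 9 survives at r6c7, so r6c7=9.
Step 35. [r7c5∈{7}] r7c5's peers cover all but 7. So r7c5=7.
Step 36. [r3c2∈{1}] r3c2's peers cover all but 1, so r3c2=1.

Answer: 8 3 2 1 9 4 5 7 6 / 7 4 5 3 8 6 2 9 1 / 9 1 6 5 2 7 8 3 4 / 6 8 1 9 4 3 7 2 5 / 3 9 7 6 5 2 1 4 8 / 5 2 4 7 1 8 9 6 3 / 4 5 3 2 7 1 6 8 9 / 1 7 8 4 6 9 3 5 2 / 2 6 9 8 3 5 4 1 7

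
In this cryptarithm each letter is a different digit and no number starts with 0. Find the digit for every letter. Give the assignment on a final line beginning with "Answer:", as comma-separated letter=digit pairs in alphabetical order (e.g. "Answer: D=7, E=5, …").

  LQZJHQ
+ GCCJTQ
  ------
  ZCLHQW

Step 1. [col 1: Q + Q ≡ W (mod 10)] no forcing yet in column 1 (carry-in 0); W=8 is free and consistent — try it. So W=8.
Step 2. [col 1: Q + Q ≡ W (mod 10)] no forcing yet in column 1 (carry-in 0); Q=9 is free and consistent — try it. So Q=9.
Step 3. [col 2: H + T ≡ Q (mod 10)] several values work for H in column 2 (H + T ≡ Q (mod 10), carry-in 1); try H=6, so H=6.
Step 4. [col 2: H + T ≡ Q (mod 10)] in column 2 we have H+T≡Q with carry-in 1; given H=6, Q=9 and digits 6,8,9 already taken and all letters distinct, that pins T to 2 ⇒ T=2.
Step 5. [col 3: J + J ≡ H (mod 10)] column 3 reads J+J+carry(0)=H with H=6; with digits 2,6,8,9 already taken and all letters distinct, the only value for J is 3 ⇒ J=3.
Step 6. [col 4: Z + C ≡ L (mod 10)] no forcing yet in column 4 (carry-in 0); C=4 is free and consistent — try it. So C=4.
Step 7. [col 4: Z + C ≡ L (mod 10)] Z=7 is one option consistent with column 4 (Z + C ≡ L (mod 10), carry-in 0) — take it. So Z=7.
Step 8. [col 4: Z + C ≡ L (mod 10)] column 4 reads Z+C+carry(0)=L with Z=7, C=4; with digits 2,3,4,6,7,8,9 already taken and all letters distinct, the only value for L is 1, so L=1.
Step 9. [col 6: L + G ≡ Z (mod 10)] in column 6 we have L+G≡Z with carry-in 1; given L=1, Z=7 and digits 1,2,3,4,6,7,8,9 already taken and all letters distinct, that pins G to 5 ⇒ G=5.

Answer: C=4, G=5, H=6, J=3, L=1, Q=9, T=2, W=8, Z=7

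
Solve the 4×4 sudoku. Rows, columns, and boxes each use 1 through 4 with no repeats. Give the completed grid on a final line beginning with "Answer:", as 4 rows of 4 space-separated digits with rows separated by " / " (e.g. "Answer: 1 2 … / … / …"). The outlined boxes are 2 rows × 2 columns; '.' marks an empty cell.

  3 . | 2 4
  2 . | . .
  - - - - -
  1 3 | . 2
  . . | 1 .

Step 1. [r2c4∈{1,3}] across col 4, 1 lands solely at r2c4. So r2c4=1.
Step 2. [r4c1∈{4}] only 4 remains possible at r4c1. So r4c1=4.
Step 3. [r3c3∈{4}] nothing but 4 survives at r3c3 ⇒ r3c3=4.
Step 4. [r4c2∈{2}] nothing but 2 survives at r4c2, so r4c2=2.
Step 5. [r2c2∈{4}] r2c2 is down to just 4 ⇒ r2c2=4.
Step 6. [r4c4∈{3}] r4c4's peers cover all but 3. So r4c4=3.
Step 7. [r2c3∈{3}] only 3 remains possible at r2c3. So r2c3=3.
Step 8. [r1c2∈{1}] r1c2 has the single candidate 1. So r1c2=1.

Answer: 3 1 2 4 / 2 4 3 1 / 1 3 4 2 / 4 2 1 3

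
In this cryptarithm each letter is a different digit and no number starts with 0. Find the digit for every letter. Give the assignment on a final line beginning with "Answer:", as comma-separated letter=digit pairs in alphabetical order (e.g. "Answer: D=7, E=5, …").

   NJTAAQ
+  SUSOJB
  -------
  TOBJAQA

Step 1. [col 1: Q + B ≡ A (mod 10)] A=2 is one option consistent with column 1 (Q + B ≡ A (mod 10), carry-in 0) — take it, so A=2.
Step 2. [T] the sum has 7 digits but both addends have 6; that extra leading digit T is the final carry, namely 1 ⇒ T=1.
Step 3. [col 1: Q + B ≡ A (mod 10)] several values work for Q in column 1 (Q + B ≡ A (mod 10), carry-in 0); try Q=9. So Q=9.
Step 4. [col 1: Q + B ≡ A (mod 10)] column 1 reads Q+B+carry(0)=A with Q=9, A=2; with digits 1,2,9 already taken and all letters distinct, the only value for B is 3 ⇒ B=3.
Step 5. [col 2: A + J ≡ Q (mod 10)] column 2 reads A+J+carry(1)=Q with A=2, Q=9; with digits 1,2,3,9 already taken and all letters distinct, the only value for J is 6. So J=6.
Step 6. [col 3: A + O ≡ A (mod 10)] column 3 reads A+O+carry(0)=A with A=2; with digits 1,2,3,6,9 already taken and all letters distinct, the only value for O is 0. So O=0.
Step 7. [col 4: T + S ≡ J (mod 10)] column 4: given T=1, J=6, carry-in 0, and digits 0,1,2,3,6,9 already taken and all letters distinct, T+S≡J (mod 10) forces S=5. So S=5.
Step 8. [col 5: J + U ≡ B (mod 10)] column 5 reads J+U+carry(0)=B with J=6, B=3; with digits 0,1,2,3,5,6,9 already taken and all letters distinct, the only value for U is 7 ⇒ U=7.
Step 9. [col 6: N + S ≡ O (mod 10)] from column 6 (S=5, O=0, carry-in 1, digits 0,1,2,3,5,6,7,9 already taken and all letters distinct): N must equal 4. So N=4.

Answer: A=2, B=3, J=6, N=4, O=0, Q=9, S=5, T=1, U=7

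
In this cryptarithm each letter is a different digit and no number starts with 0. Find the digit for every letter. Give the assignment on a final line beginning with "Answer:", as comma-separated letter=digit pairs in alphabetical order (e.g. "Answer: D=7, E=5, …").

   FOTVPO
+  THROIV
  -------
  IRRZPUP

Step 1. [col 1: O + V ≡ P (mod 10)] column 1 (O + V ≡ P (mod 10), carry-in 0) doesn't pin O yet; pick O=4 and continue ⇒ O=4.
Step 2. [col 1: O + V ≡ P (mod 10)] column 1 (O + V ≡ P (mod 10), carry-in 0) doesn't pin V yet; pick V=9 and continue, so V=9.
Step 3. [col 1: O + V ≡ P (mod 10)] in column 1 we have O+V≡P with carry-in 0; given O=4, V=9 and digits 4,9 already taken and all letters distinct, that pins P to 3, so P=3.
Step 4. [col 2: P + I ≡ U (mod 10)] no forcing yet in column 2 (carry-in 1); U=5 is free and consistent — try it ⇒ U=5.
Step 5. [col 2: P + I ≡ U (mod 10)] in column 2 we have P+I≡U with carry-in 1; given P=3, U=5 and digits 3,4,5,9 already taken and all letters distinct, that pins I to 1, so I=1.
Step 6. [col 4: T + R ≡ Z (mod 10)] several values work for R in column 4 (T + R ≡ Z (mod 10), carry-in 1); try R=0, so R=0.
Step 7. [col 4: T + R ≡ Z (mod 10)] column 4 (T + R ≡ Z (mod 10), carry-in 1) doesn't pin Z yet; pick Z=8 and continue ⇒ Z=8.
Step 8. [col 4: T + R ≡ Z (mod 10)] in column 4 we have T+R≡Z with carry-in 1; given R=0, Z=8 and digits 0,1,3,4,5,8,9 already taken and all letters distinct, that pins T to 7, so T=7.
Step 9. [col 5: O + H ≡ R (mod 10)] from column 5 (O=4, R=0, carry-in 0, digits 0,1,3,4,5,7,8,9 already taken and all letters distinct): H must equal 6 ⇒ H=6.
Step 10. [col 6: F + T ≡ R (mod 10)] column 6 reads F+T+carry(1)=R with T=7, R=0; with digits 0,1,3,4,5,6,7,8,9 already taken and all letters distinct, the only value for F is 2, so F=2.

Answer: F=2, H=6, I=1, O=4, P=3, R=0, T=7, U=5, V=9, Z=8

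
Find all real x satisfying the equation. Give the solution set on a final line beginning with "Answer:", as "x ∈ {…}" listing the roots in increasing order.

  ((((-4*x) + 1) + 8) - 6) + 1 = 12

Step 1. [((((-4*x) + 1) + 8) - 6) + 1 = 12] +1 is outermost — subtract 1 both sides. So sub: (((-4*x) + 1) + 8) - 6 = 11.
Step 2. [(((-4*x) + 1) + 8) - 6 = 11] peel the -6: add 6 from each side, so sub: ((-4*x) + 1) + 8 = 17.
Step 3. [((-4*x) + 1) + 8 = 17] subtract 8: x sits inside (… + 8), so sub: (-4*x) + 1 = 9.
Step 4. [(-4*x) + 1 = 9] +1 is outermost — subtract 1 both sides, so sub: -4*x = 8.
Step 5. [-4*x = 8] -4 out front; divide by -4 ⇒ div: x = -2.

Answer: x ∈ {-2}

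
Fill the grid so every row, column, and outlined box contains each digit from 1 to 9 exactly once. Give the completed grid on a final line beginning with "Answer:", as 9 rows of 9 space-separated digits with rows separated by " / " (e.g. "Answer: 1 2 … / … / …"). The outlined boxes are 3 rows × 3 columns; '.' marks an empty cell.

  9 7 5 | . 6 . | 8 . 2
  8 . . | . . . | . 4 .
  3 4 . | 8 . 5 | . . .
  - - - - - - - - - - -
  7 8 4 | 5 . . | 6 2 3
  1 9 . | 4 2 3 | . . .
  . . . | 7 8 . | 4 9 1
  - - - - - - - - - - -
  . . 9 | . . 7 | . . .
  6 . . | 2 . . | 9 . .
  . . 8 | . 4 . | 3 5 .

Step 1. [r9c9∈{6,7}] row 9 places 7 nowhere but r9c9 ⇒ r9c9=7.
Step 2. [r3c3∈{1,2,6}] 2 has one home in row 3: r3c3. So r3c3=2.
Step 3. [r9c1∈{2}] r9c1's peers cover all but 2. So r9c1=2.
Step 4. [r9c2∈{1}] only 1 remains possible at r9c2, so r9c2=1.
Step 5. [r2c3∈{1,6}] across col 3, 1 lands solely at r2c3 ⇒ r2c3=1.
Step 6. [r6c6∈{6}] r6c6 is down to just 6. So r6c6=6.
Step 7. [r9c6∈{9}] r9c6 has the single candidate 9 ⇒ r9c6=9.
Step 8. [r2c4∈{3,9}] across col 4, 9 lands solely at r2c4. So r2c4=9.
Step 9. [r2c5∈{3,7}] in row 2, 3 fits only at r2c5. So r2c5=3.
Step 10. [r1c4∈{1}] nothing but 1 survives at r1c4 ⇒ r1c4=1.
Step 11. [r2c7∈{5,7}] in row 2, 7 fits only at r2c7, so r2c7=7.
Step 12. [r8c6∈{1,8}] 8 has one home in col 6: r8c6, so r8c6=8.
Step 13. [r8c8∈{1}] nothing but 1 survives at r8c8, so r8c8=1.
Step 14. [r3c8∈{6}] nothing but 6 survives at r3c8 ⇒ r3c8=6.
Step 15. [r7c9∈{4,6,8}] 6 has one home in col 9: r7c9, so r7c9=6.
Step 16. [r5c9∈{5,8}] r5c9 is the only open cell in col 9 admitting 8, so r5c9=8.
Step 17. [r8c5∈{5}] r8c5's peers cover all but 5, so r8c5=5.
Step 18. [r8c2∈{3}] r8c2 has the single candidate 3. So r8c2=3.
Step 19. [r6c1∈{5}] nothing but 5 survives at r6c1. So r6c1=5.
Step 20. [r4c5∈{1,9}] r4c5 is the only open cell in row 4 admitting 9. So r4c5=9.
Step 21. [r8c9∈{4}] r8c9's peers cover all but 4 ⇒ r8c9=4.
Step 22. [r3c5∈{7}] r3c5 is down to just 7 ⇒ r3c5=7.
Step 23. [r1c6∈{4}] nothing but 4 survives at r1c6. So r1c6=4.
Step 24. [r7c5∈{1}] r7c5 is down to just 1, so r7c5=1.
Step 25. [r7c8∈{8}] r7c8's peers cover all but 8. So r7c8=8.
Step 26. [r7c4∈{3}] nothing but 3 survives at r7c4 ⇒ r7c4=3.
Step 27. [r5c3∈{6}] only 6 remains possible at r5c3. So r5c3=6.
Step 28. [r2c2∈{6}] r2c2's peers cover all but 6. So r2c2=6.
Step 29. [r9c4∈{6}] r9c4 has the single candidate 6 ⇒ r9c4=6.
Step 30. [r2c9∈{5}] only 5 remains possible at r2c9, so r2c9=5.
Step 31. [r6c2∈{2}] r6c2's peers cover all but 2 ⇒ r6c2=2.
Step 32. [r3c9∈{9}] nothing but 9 survives at r3c9. So r3c9=9.
Step 33. [r7c1∈{4}] r7c1's peers cover all but 4, so r7c1=4.
Step 34. [r3c7∈{1}] nothing but 1 survives at r3c7, so r3c7=1.
Step 35. [r5c7∈{5}] nothing but 5 survives at r5c7, so r5c7=5.
Step 36. [r4c6∈{1}] r4c6 is down to just 1 ⇒ r4c6=1.
Step 37. [r6c3∈{3}] r6c3's peers cover all but 3. So r6c3=3.
Step 38. [r8c3∈{7}] r8c3 has the single candidate 7, so r8c3=7.
Step 39. [r2c6∈{2}] only 2 remains possible at r2c6, so r2c6=2.
Step 40. [r5c8∈{7}] r5c8 has the single candidate 7, so r5c8=7.
Step 41. [r7c7∈{2}] r7c7 has the single candidate 2 ⇒ r7c7=2.
Step 42. [r7c2∈{5}] nothing but 5 survives at r7c2, so r7c2=5.
Step 43. [r1c8∈{3}] nothing but 3 survives at r1c8, so r1c8=3.

Answer: 9 7 5 1 6 4 8 3 2 / 8 6 1 9 3 2 7 4 5 / 3 4 2 8 7 5 1 6 9 / 7 8 4 5 9 1 6 2 3 / 1 9 6 4 2 3 5 7 8 / 5 2 3 7 8 6 4 9 1 / 4 5 9 3 1 7 2 8 6 / 6 3 7 2 5 8 9 1 4 / 2 1 8 6 4 9 3 5 7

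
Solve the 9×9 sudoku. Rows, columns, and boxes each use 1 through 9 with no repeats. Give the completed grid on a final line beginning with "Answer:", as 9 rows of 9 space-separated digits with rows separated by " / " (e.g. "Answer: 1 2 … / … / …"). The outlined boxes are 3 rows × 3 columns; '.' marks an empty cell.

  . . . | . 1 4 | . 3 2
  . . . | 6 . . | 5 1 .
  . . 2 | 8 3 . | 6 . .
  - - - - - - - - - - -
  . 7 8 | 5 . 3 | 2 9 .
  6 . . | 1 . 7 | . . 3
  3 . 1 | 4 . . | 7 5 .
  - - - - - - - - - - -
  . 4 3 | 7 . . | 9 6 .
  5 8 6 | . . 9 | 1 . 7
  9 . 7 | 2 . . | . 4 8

Step 1. [r4c1∈{4}] r4c1 has the single candidate 4. So r4c1=4.
Step 2. [r4c5∈{6}] r4c5 is down to just 6 ⇒ r4c5=6.
Step 3. [r9c5∈{5}] nothing but 5 survives at r9c5, so r9c5=5.
Step 4. [r7c5∈{8}] r7c5 has the single candidate 8. So r7c5=8.
Step 5. [r1c1∈{7,8}] across row 1, 7 lands solely at r1c1, so r1c1=7.
Step 6. [r1c4∈{9}] r1c4 has the single candidate 9 ⇒ r1c4=9.
Step 7. [r1c3∈{5}] only 5 remains possible at r1c3, so r1c3=5.
Step 8. [r5c3∈{9}] r5c3 is down to just 9 ⇒ r5c3=9.
Step 9. [r5c5∈{2}] r5c5 has the single candidate 2 ⇒ r5c5=2.
Step 10. [r9c2∈{1}] r9c2 is down to just 1. So r9c2=1.
Step 11. [r3c2∈{9}] nothing but 9 survives at r3c2 ⇒ r3c2=9.
Step 12. [r2c3∈{4}] r2c3 is down to just 4, so r2c3=4.
Step 13. [r5c7∈{4,8}] row 5 places 4 nowhere but r5c7 ⇒ r5c7=4.
Step 14. [r6c9∈{6}] r6c9 is down to just 6. So r6c9=6.
Step 15. [r5c2∈{5}] r5c2 has the single candidate 5. So r5c2=5.
Step 16. [r2c1∈{8}] only 8 remains possible at r2c1 ⇒ r2c1=8.
Step 17. [r4c9∈{1}] only 1 remains possible at r4c9 ⇒ r4c9=1.
Step 18. [r7c1∈{2}] only 2 remains possible at r7c1, so r7c1=2.
Step 19. [r2c5∈{7}] only 7 remains possible at r2c5, so r2c5=7.
Step 20. [r6c5∈{9}] r6c5's peers cover all but 9. So r6c5=9.
Step 21. [r3c6∈{5}] r3c6 is down to just 5, so r3c6=5.
Step 22. [r8c5∈{4}] only 4 remains possible at r8c5. So r8c5=4.
Step 23. [r3c1∈{1}] r3c1 has the single candidate 1 ⇒ r3c1=1.
Step 24. [r3c9∈{4}] r3c9's peers cover all but 4, so r3c9=4.
Step 25. [r2c9∈{9}] r2c9's peers cover all but 9 ⇒ r2c9=9.
Step 26. [r9c7∈{3}] r9c7 is down to just 3 ⇒ r9c7=3.
Step 27. [r5c8∈{8}] r5c8's peers cover all but 8 ⇒ r5c8=8.
Step 28. [r3c8∈{7}] only 7 remains possible at r3c8 ⇒ r3c8=7.
Step 29. [r6c2∈{2}] r6c2's peers cover all but 2 ⇒ r6c2=2.
Step 30. [r1c7∈{8}] r1c7's peers cover all but 8. So r1c7=8.
Step 31. [r7c6∈{1}] r7c6's peers cover all but 1, so r7c6=1.
Step 32. [r1c2∈{6}] nothing but 6 survives at r1c2 ⇒ r1c2=6.
Step 33. [r2c6∈{2}] only 2 remains possible at r2c6, so r2c6=2.
Step 34. [r6c6∈{8}] r6c6 has the single candidate 8, so r6c6=8.
Step 35. [r2c2∈{3}] r2c2 has the single candidate 3, so r2c2=3.
Step 36. [r8c8∈{2}] nothing but 2 survives at r8c8 ⇒ r8c8=2.
Step 37. [r7c9∈{5}] r7c9 is down to just 5. So r7c9=5.
Step 38. [r8c4∈{3}] r8c4 has the single candidate 3 ⇒ r8c4=3.
Step 39. [r9c6∈{6}] r9c6's peers cover all but 6, so r9c6=6.

Answer: 7 6 5 9 1 4 8 3 2 / 8 3 4 6 7 2 5 1 9 / 1 9 2 8 3 5 6 7 4 / 4 7 8 5 6 3 2 9 1 / 6 5 9 1 2 7 4 8 3 / 3 2 1 4 9 8 7 5 6 / 2 4 3 7 8 1 9 6 5 / 5 8 6 3 4 9 1 2 7 / 9 1 7 2 5 6 3 4 8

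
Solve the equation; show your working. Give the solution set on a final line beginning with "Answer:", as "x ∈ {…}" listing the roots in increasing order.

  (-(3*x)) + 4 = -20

Step 1. [(-(3*x)) + 4 = -20] 4 comes off first (subtract 4) ⇒ sub: -(3*x) = -24.
Step 2. [-(3*x) = -24] LHS negated; negate both sides ⇒ neg: 3*x = 24.
Step 3. [3*x = 24] divide by the outer 3. So div: x = 8.

Answer: x ∈ {8}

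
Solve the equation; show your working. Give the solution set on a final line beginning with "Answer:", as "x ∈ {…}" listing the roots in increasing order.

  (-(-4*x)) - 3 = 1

Step 1. [(-(-4*x)) - 3 = 1] the outer -3 inverts by adding 3 ⇒ sub: -(-4*x) = 4.
Step 2. [-(-4*x) = 4] LHS negated; negate both sides. So neg: -4*x = -4.
Step 3. [-4*x = -4] LHS = -4·(…); ÷-4 both sides. So div: x = 1.

Answer: x ∈ {1}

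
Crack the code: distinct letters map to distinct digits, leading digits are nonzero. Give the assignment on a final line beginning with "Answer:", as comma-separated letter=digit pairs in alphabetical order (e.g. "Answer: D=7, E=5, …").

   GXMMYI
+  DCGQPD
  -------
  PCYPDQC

Step 1. [col 1: I + D ≡ C (mod 10)] no forcing yet in column 1 (carry-in 0); I=9 is free and consistent — try it. So I=9.
Step 2. [col 1: I + D ≡ C (mod 10)] several values work for D in column 1 (I + D ≡ C (mod 10), carry-in 0); try D=7 ⇒ D=7.
Step 3. [P] the sum has 7 digits but both addends have 6; that extra leading digit P is the final carry, namely 1, so P=1.
Step 4. [col 1: I + D ≡ C (mod 10)] column 1: given I=9, D=7, carry-in 0, and digits 1,7,9 already taken and all letters distinct, I+D≡C (mod 10) forces C=6. So C=6.
Step 5. [col 2: Y + P ≡ Q (mod 10)] column 2 (Y + P ≡ Q (mod 10), carry-in 1) doesn't pin Q yet; pick Q=4 and continue ⇒ Q=4.
Step 6. [col 2: Y + P ≡ Q (mod 10)] in column 2 we have Y+P≡Q with carry-in 1; given P=1, Q=4 and digits 1,4,6,7,9 already taken and all letters distinct, that pins Y to 2 ⇒ Y=2.
Step 7. [col 3: M + Q ≡ D (mod 10)] from column 3 (Q=4, D=7, carry-in 0, digits 1,2,4,6,7,9 already taken and all letters distinct): M must equal 3. So M=3.
Step 8. [col 4: M + G ≡ P (mod 10)] column 4: given M=3, P=1, carry-in 0, and digits 1,2,3,4,6,7,9 already taken and all letters distinct, M+G≡P (mod 10) forces G=8 ⇒ G=8.
Step 9. [col 5: X + C ≡ Y (mod 10)] in column 5 we have X+C≡Y with carry-in 1; given C=6, Y=2 and digits 1,2,3,4,6,7,8,9 already taken and all letters distinct, that pins X to 5 ⇒ X=5.

Answer: C=6, D=7, G=8, I=9, M=3, P=1, Q=4, X=5, Y=2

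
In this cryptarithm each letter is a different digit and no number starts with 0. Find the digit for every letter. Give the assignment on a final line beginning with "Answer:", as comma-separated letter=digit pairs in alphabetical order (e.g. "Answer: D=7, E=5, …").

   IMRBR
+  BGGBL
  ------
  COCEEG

Step 1. [col 1: R + L ≡ G (mod 10)] column 1 (R + L ≡ G (mod 10), carry-in 0) doesn't pin L yet; pick L=7 and continue ⇒ L=7.
Step 2. [col 1: R + L ≡ G (mod 10)] column 1 (R + L ≡ G (mod 10), carry-in 0) doesn't pin G yet; pick G=3 and continue. So G=3.
Step 3. [C] the sum has 6 digits but both addends have 5; that extra leading digit C is the final carry, namely 1 ⇒ C=1.
Step 4. [col 1: R + L ≡ G (mod 10)] from column 1 (L=7, G=3, carry-in 0, digits 1,3,7 already taken and all letters distinct): R must equal 6. So R=6.
Step 5. [col 2: B + B ≡ E (mod 10)] several values work for B in column 2 (B + B ≡ E (mod 10), carry-in 1); try B=4, so B=4.
Step 6. [col 2: B + B ≡ E (mod 10)] from column 2 (B=4, carry-in 1, digits 1,3,4,6,7 already taken and all letters distinct): E must equal 9 ⇒ E=9.
Step 7. [col 4: M + G ≡ C (mod 10)] from column 4 (G=3, C=1, carry-in 0, digits 1,3,4,6,7,9 already taken and all letters distinct): M must equal 8, so M=8.
Step 8. [col 5: I + B ≡ O (mod 10)] column 5 (I + B ≡ O (mod 10), carry-in 1) doesn't pin I yet; pick I=5 and continue, so I=5.
Step 9. [col 5: I + B ≡ O (mod 10)] in column 5 we have I+B≡O with carry-in 1; given I=5, B=4 and digits 1,3,4,5,6,7,8,9 already taken and all letters distinct, that pins O to 0. So O=0.

Answer: B=4, C=1, E=9, G=3, I=5, L=7, M=8, O=0, R=6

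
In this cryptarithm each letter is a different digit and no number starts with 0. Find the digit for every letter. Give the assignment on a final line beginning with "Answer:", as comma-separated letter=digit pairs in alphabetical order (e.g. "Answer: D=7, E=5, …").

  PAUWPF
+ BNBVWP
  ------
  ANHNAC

Step 1. [col 1: F + P ≡ C (mod 10)] C=5 is one option consistent with column 1 (F + P ≡ C (mod 10), carry-in 0) — take it ⇒ C=5.
Step 2. [col 1: F + P ≡ C (mod 10)] column 1 (F + P ≡ C (mod 10), carry-in 0) doesn't pin P yet; pick P=2 and continue, so P=2.
Step 3. [col 1: F + P ≡ C (mod 10)] column 1: given P=2, C=5, carry-in 0, and digits 2,5 already taken and all letters distinct, F+P≡C (mod 10) forces F=3. So F=3.
Step 4. [col 2: P + W ≡ A (mod 10)] no forcing yet in column 2 (carry-in 0); A=9 is free and consistent — try it ⇒ A=9.
Step 5. [col 2: P + W ≡ A (mod 10)] from column 2 (P=2, A=9, carry-in 0, digits 2,3,5,9 already taken and all letters distinct): W must equal 7. So W=7.
Step 6. [col 3: W + V ≡ N (mod 10)] column 3 (W + V ≡ N (mod 10), carry-in 0) doesn't pin N yet; pick N=8 and continue, so N=8.
Step 7. [col 3: W + V ≡ N (mod 10)] in column 3 we have W+V≡N with carry-in 0; given W=7, N=8 and digits 2,3,5,7,8,9 already taken and all letters distinct, that pins V to 1, so V=1.
Step 8. [col 4: U + B ≡ H (mod 10)] from column 4 (nothing yet, carry-in 0, digits 1,2,3,5,7,8,9 already taken and all letters distinct): H must equal 0 ⇒ H=0.
Step 9. [col 4: U + B ≡ H (mod 10)] no forcing yet in column 4 (carry-in 0); B=6 is free and consistent — try it, so B=6.
Step 10. [col 4: U + B ≡ H (mod 10)] from column 4 (B=6, H=0, carry-in 0, digits 0,1,2,3,5,6,7,8,9 already taken and all letters distinct): U must equal 4. So U=4.

Answer: A=9, B=6, C=5, F=3, H=0, N=8, P=2, U=4, V=1, W=7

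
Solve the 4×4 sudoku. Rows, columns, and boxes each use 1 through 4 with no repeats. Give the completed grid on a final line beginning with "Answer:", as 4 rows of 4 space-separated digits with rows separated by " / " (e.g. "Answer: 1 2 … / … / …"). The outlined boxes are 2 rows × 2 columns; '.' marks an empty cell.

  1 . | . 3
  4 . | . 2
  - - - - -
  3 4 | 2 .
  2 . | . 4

Step 1. [r2c3∈{1}] r2c3's peers cover all but 1 ⇒ r2c3=1.
Step 2. [r1c3∈{4}] nothing but 4 survives at r1c3 ⇒ r1c3=4.
Step 3. [r2c2∈{3}] only 3 remains possible at r2c2, so r2c2=3.
Step 4. [r3c4∈{1}] r3c4 has the single candidate 1. So r3c4=1.
Step 5. [r4c3∈{3}] r4c3's peers cover all but 3, so r4c3=3.
Step 6. [r1c2∈{2}] r1c2 has the single candidate 2. So r1c2=2.
Step 7. [r4c2∈{1}] r4c2 has the single candidate 1 ⇒ r4c2=1.

Answer: 1 2 4 3 / 4 3 1 2 / 3 4 2 1 / 2 1 3 4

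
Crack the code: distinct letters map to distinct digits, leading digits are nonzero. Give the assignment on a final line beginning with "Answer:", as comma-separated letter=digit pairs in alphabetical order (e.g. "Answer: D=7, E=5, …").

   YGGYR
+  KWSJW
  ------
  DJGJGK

Step 1. [col 1: R + W ≡ K (mod 10)] no forcing yet in column 1 (carry-in 0); K=6 is free and consistent — try it. So K=6.
Step 2. [D] D is the leading digit of a 6-digit sum of two 5-digit numbers; the final carry is exactly 1 ⇒ D=1.
Step 3. [col 1: R + W ≡ K (mod 10)] no forcing yet in column 1 (carry-in 0); W=9 is free and consistent — try it ⇒ W=9.
Step 4. [col 1: R + W ≡ K (mod 10)] column 1: given W=9, K=6, carry-in 0, and digits 1,6,9 already taken and all letters distinct, R+W≡K (mod 10) forces R=7. So R=7.
Step 5. [col 2: Y + J ≡ G (mod 10)] no forcing yet in column 2 (carry-in 1); G=8 is free and consistent — try it. So G=8.
Step 6. [col 2: Y + J ≡ G (mod 10)] no forcing yet in column 2 (carry-in 1); Y=5 is free and consistent — try it, so Y=5.
Step 7. [col 2: Y + J ≡ G (mod 10)] in column 2 we have Y+J≡G with carry-in 1; given Y=5, G=8 and digits 1,5,6,7,8,9 already taken and all letters distinct, that pins J to 2. So J=2.
Step 8. [col 3: G + S ≡ J (mod 10)] column 3 reads G+S+carry(0)=J with G=8, J=2; with digits 1,2,5,6,7,8,9 already taken and all letters distinct, the only value for S is 4. So S=4.

Answer: D=1, G=8, J=2, K=6, R=7, S=4, W=9, Y=5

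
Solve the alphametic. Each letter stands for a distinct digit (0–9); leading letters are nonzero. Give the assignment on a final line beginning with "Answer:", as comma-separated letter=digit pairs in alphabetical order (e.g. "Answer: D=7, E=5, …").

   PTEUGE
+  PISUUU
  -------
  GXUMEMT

Step 1. [col 1: E + U ≡ T (mod 10)] several values work for U in column 1 (E + U ≡ T (mod 10), carry-in 0); try U=2. So U=2.
Step 2. [col 1: E + U ≡ T (mod 10)] column 1 (E + U ≡ T (mod 10), carry-in 0) doesn't pin T yet; pick T=6 and continue, so T=6.
Step 3. [col 1: E + U ≡ T (mod 10)] column 1: given U=2, T=6, carry-in 0, and digits 2,6 already taken and all letters distinct, E+U≡T (mod 10) forces E=4, so E=4.
Step 4. [col 2: G + U ≡ M (mod 10)] several values work for G in column 2 (G + U ≡ M (mod 10), carry-in 0); try G=1. So G=1.
Step 5. [col 2: G + U ≡ M (mod 10)] column 2: given G=1, U=2, carry-in 0, and digits 1,2,4,6 already taken and all letters distinct, G+U≡M (mod 10) forces M=3 ⇒ M=3.
Step 6. [col 4: E + S ≡ M (mod 10)] column 4 reads E+S+carry(0)=M with E=4, M=3; with digits 1,2,3,4,6 already taken and all letters distinct, the only value for S is 9 ⇒ S=9.
Step 7. [col 5: T + I ≡ U (mod 10)] column 5: given T=6, U=2, carry-in 1, and digits 1,2,3,4,6,9 already taken and all letters distinct, T+I≡U (mod 10) forces I=5, so I=5.
Step 8. [col 6: P + P ≡ X (mod 10)] column 6 reads P+P+carry(1)=X with nothing yet; with digits 1,2,3,4,5,6,9 already taken and all letters distinct, the only value for P is 8 ⇒ P=8.
Step 9. [col 6: P + P ≡ X (mod 10)] in column 6 we have P+P≡X with carry-in 1; given P=8 and digits 1,2,3,4,5,6,8,9 already taken and all letters distinct, that pins X to 7 ⇒ X=7.

Answer: E=4, G=1, I=5, M=3, P=8, S=9, T=6, U=2, X=7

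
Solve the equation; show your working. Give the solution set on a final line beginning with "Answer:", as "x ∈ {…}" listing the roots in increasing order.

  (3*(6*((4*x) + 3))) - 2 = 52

Step 1. [(3*(6*((4*x) + 3))) - 2 = 52] add 2: x sits inside (… - 2) ⇒ sub: 3*(6*((4*x) + 3)) = 54.
Step 2. [3*(6*((4*x) + 3)) = 54] divide by the outer 3. So div: 6*((4*x) + 3) = 18.
Step 3. [6*((4*x) + 3) = 18] leading coefficient 6: divide by 6, so div: (4*x) + 3 = 3.
Step 4. [(4*x) + 3 = 3] 3 comes off first (subtract 3), so sub: 4*x = 0.
Step 5. [4*x = 0] 4 out front; divide by 4 ⇒ div: x = 0.

Answer: x ∈ {0}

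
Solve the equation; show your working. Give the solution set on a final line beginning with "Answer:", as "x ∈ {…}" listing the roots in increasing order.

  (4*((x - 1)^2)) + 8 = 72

Step 1. [(4*((x - 1)^2)) + 8 = 72] the outer +8 inverts by subtracting 8, so sub: 4*((x - 1)^2) = 64.
Step 2. [4*((x - 1)^2) = 64] divide by the outer 4 ⇒ div: (x - 1)^2 = 16.
Step 3. [(x - 1)^2 = 16] LHS squared, RHS 16 ≥ 0: apply √ (±) ⇒ sqrt: x - 1 = 4 or -4.
Step 4. [x - 1 = 4 or -4] 1 comes off first (add 1). So sub: x = 5 or -3.

Answer: x ∈ {-3, 5}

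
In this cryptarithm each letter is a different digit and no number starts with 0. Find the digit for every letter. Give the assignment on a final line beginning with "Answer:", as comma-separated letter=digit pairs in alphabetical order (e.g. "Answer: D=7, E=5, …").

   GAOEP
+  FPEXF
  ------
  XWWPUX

Step 1. [col 1: P + F ≡ X (mod 10)] X=1 is one option consistent with column 1 (P + F ≡ X (mod 10), carry-in 0) — take it ⇒ X=1.
Step 2. [col 1: P + F ≡ X (mod 10)] no forcing yet in column 1 (carry-in 0); F=6 is free and consistent — try it. So F=6.
Step 3. [col 1: P + F ≡ X (mod 10)] column 1: given F=6, X=1, carry-in 0, and digits 1,6 already taken and all letters distinct, P+F≡X (mod 10) forces P=5 ⇒ P=5.
Step 4. [col 2: E + X ≡ U (mod 10)] several values work for E in column 2 (E + X ≡ U (mod 10), carry-in 1); try E=7, so E=7.
Step 5. [col 2: E + X ≡ U (mod 10)] from column 2 (E=7, X=1, carry-in 1, digits 1,5,6,7 already taken and all letters distinct): U must equal 9 ⇒ U=9.
Step 6. [col 3: O + E ≡ P (mod 10)] from column 3 (E=7, P=5, carry-in 0, digits 1,5,6,7,9 already taken and all letters distinct): O must equal 8. So O=8.
Step 7. [col 4: A + P ≡ W (mod 10)] column 4 reads A+P+carry(1)=W with P=5; with digits 1,5,6,7,8,9 already taken and all letters distinct, the only value for A is 4 ⇒ A=4.
Step 8. [col 4: A + P ≡ W (mod 10)] column 4 reads A+P+carry(1)=W with A=4, P=5; with digits 1,4,5,6,7,8,9 already taken and all letters distinct, the only value for W is 0 ⇒ W=0.
Step 9. [col 5: G + F ≡ W (mod 10)] column 5 reads G+F+carry(1)=W with F=6, W=0; with digits 0,1,4,5,6,7,8,9 already taken and all letters distinct, the only value for G is 3 ⇒ G=3.

Answer: A=4, E=7, F=6, G=3, O=8, P=5, U=9, W=0, X=1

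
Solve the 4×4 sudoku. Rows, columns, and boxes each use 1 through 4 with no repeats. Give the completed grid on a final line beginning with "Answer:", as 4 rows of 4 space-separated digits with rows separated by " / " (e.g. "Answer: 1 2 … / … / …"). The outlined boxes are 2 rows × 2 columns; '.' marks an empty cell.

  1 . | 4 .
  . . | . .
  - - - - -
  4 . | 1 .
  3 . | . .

Step 1. [r2c3∈{2,3}] col 3 places 3 nowhere but r2c3. So r2c3=3.
Step 2. [r3c2∈{2}] nothing but 2 survives at r3c2, so r3c2=2.
Step 3. [r1c4∈{2}] r1c4 has the single candidate 2, so r1c4=2.
Step 4. [r2c4∈{1}] r2c4 has the single candidate 1, so r2c4=1.
Step 5. [r1c2∈{3}] nothing but 3 survives at r1c2. So r1c2=3.
Step 6. [r4c3∈{2}] r4c3 is down to just 2 ⇒ r4c3=2.
Step 7. [r4c4∈{4}] r4c4's peers cover all but 4. So r4c4=4.
Step 8. [r4c2∈{1}] nothing but 1 survives at r4c2, so r4c2=1.
Step 9. [r2c2∈{4}] r2c2's peers cover all but 4 ⇒ r2c2=4.
Step 10. [r2c1∈{2}] r2c1 has the single candidate 2, so r2c1=2.
Step 11. [r3c4∈{3}] r3c4 has the single candidate 3. So r3c4=3.

Answer: 1 3 4 2 / 2 4 3 1 / 4 2 1 3 / 3 1 2 4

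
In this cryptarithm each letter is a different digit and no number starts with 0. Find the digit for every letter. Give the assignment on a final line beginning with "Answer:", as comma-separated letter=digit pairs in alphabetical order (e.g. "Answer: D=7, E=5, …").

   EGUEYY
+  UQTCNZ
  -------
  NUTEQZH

Step 1. [N] N is the leading digit of a 7-digit sum of two 6-digit numbers; the final carry is exactly 1 ⇒ N=1.
Step 2. [col 1: Y + Z ≡ H (mod 10)] no forcing yet in column 1 (carry-in 0); Z=3 is free and consistent — try it ⇒ Z=3.
Step 3. [col 1: Y + Z ≡ H (mod 10)] Y=2 is one option consistent with column 1 (Y + Z ≡ H (mod 10), carry-in 0) — take it ⇒ Y=2.
Step 4. [col 1: Y + Z ≡ H (mod 10)] column 1: given Y=2, Z=3, carry-in 0, and digits 1,2,3 already taken and all letters distinct, Y+Z≡H (mod 10) forces H=5. So H=5.
Step 5. [col 3: E + C ≡ Q (mod 10)] several values work for Q in column 3 (E + C ≡ Q (mod 10), carry-in 0); try Q=6, so Q=6.
Step 6. [col 3: E + C ≡ Q (mod 10)] several values work for C in column 3 (E + C ≡ Q (mod 10), carry-in 0); try C=7 ⇒ C=7.
Step 7. [col 3: E + C ≡ Q (mod 10)] column 3 reads E+C+carry(0)=Q with C=7, Q=6; with digits 1,2,3,5,6,7 already taken and all letters distinct, the only value for E is 9. So E=9.
Step 8. [col 4: U + T ≡ E (mod 10)] T=0 is one option consistent with column 4 (U + T ≡ E (mod 10), carry-in 1) — take it, so T=0.
Step 9. [col 4: U + T ≡ E (mod 10)] column 4 reads U+T+carry(1)=E with T=0, E=9; with digits 0,1,2,3,5,6,7,9 already taken and all letters distinct, the only value for U is 8. So U=8.
Step 10. [col 5: G + Q ≡ T (mod 10)] column 5 reads G+Q+carry(0)=T with Q=6, T=0; with digits 0,1,2,3,5,6,7,8,9 already taken and all letters distinct, the only value for G is 4. So G=4.

Answer: C=7, E=9, G=4, H=5, N=1, Q=6, T=0, U=8, Y=2, Z=3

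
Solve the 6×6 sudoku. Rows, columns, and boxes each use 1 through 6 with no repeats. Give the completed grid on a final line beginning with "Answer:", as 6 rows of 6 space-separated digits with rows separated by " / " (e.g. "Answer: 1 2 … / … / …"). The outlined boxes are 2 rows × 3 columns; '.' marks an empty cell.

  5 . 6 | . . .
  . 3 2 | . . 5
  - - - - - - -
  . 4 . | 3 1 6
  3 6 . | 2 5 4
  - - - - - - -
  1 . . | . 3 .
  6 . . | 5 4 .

Step 1. [r2c4∈{1,4,6}] row 2 places 1 nowhere but r2c4 ⇒ r2c4=1.
Step 2. [r5c6∈{2}] only 2 remains possible at r5c6, so r5c6=2.
Step 3. [r3c3∈{5}] r3c3 has the single candidate 5. So r3c3=5.
Step 4. [r1c4∈{4}] r1c4's peers cover all but 4, so r1c4=4.
Step 5. [r1c5∈{2}] r1c5 has the single candidate 2. So r1c5=2.
Step 6. [r6c2∈{2}] nothing but 2 survives at r6c2 ⇒ r6c2=2.
Step 7. [r5c3∈{4}] r5c3 is down to just 4. So r5c3=4.
Step 8. [r1c2∈{1}] nothing but 1 survives at r1c2. So r1c2=1.
Step 9. [r4c3∈{1}] r4c3's peers cover all but 1 ⇒ r4c3=1.
Step 10. [r2c5∈{6}] nothing but 6 survives at r2c5, so r2c5=6.
Step 11. [r5c4∈{6}] only 6 remains possible at r5c4 ⇒ r5c4=6.
Step 12. [r6c3∈{3}] r6c3 is down to just 3, so r6c3=3.
Step 13. [r6c6∈{1}] r6c6 has the single candidate 1 ⇒ r6c6=1.
Step 14. [r2c1∈{4}] r2c1's peers cover all but 4. So r2c1=4.
Step 15. [r5c2∈{5}] r5c2's peers cover all but 5, so r5c2=5.
Step 16. [r3c1∈{2}] r3c1's peers cover all but 2, so r3c1=2.
Step 17. [r1c6∈{3}] r1c6 has the single candidate 3, so r1c6=3.

Answer: 5 1 6 4 2 3 / 4 3 2 1 6 5 / 2 4 5 3 1 6 / 3 6 1 2 5 4 / 1 5 4 6 3 2 / 6 2 3 5 4 1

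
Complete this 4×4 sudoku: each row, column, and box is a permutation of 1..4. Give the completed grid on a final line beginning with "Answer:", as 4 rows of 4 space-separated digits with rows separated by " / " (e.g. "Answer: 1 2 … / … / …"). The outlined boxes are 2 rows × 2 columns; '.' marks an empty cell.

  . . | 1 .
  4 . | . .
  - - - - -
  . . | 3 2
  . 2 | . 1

Step 1. [r1c2∈{3}] nothing but 3 survives at r1c2 ⇒ r1c2=3.
Step 2. [r3c2∈{1,4}] across row 3, 4 lands solely at r3c2 ⇒ r3c2=4.
Step 3. [r4c3∈{4}] nothing but 4 survives at r4c3, so r4c3=4.
Step 4. [r2c4∈{3}] only 3 remains possible at r2c4 ⇒ r2c4=3.
Step 5. [r2c2∈{1}] only 1 remains possible at r2c2 ⇒ r2c2=1.
Step 6. [r4c1∈{3}] r4c1's peers cover all but 3 ⇒ r4c1=3.
Step 7. [r1c4∈{4}] r1c4 is down to just 4 ⇒ r1c4=4.
Step 8. [r2c3∈{2}] only 2 remains possible at r2c3. So r2c3=2.
Step 9. [r1c1∈{2}] nothing but 2 survives at r1c1. So r1c1=2.
Step 10. [r3c1∈{1}] nothing but 1 survives at r3c1. So r3c1=1.

Answer: 2 3 1 4 / 4 1 2 3 / 1 4 3 2 / 3 2 4 1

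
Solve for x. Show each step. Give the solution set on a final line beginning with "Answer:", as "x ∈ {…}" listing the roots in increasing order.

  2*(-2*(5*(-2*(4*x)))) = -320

Step 1. [2*(-2*(5*(-2*(4*x)))) = -320] 2 out front; divide by 2 ⇒ div: -2*(5*(-2*(4*x))) = -160.
Step 2. [-2*(5*(-2*(4*x))) = -160] leading coefficient -2: divide by -2 ⇒ div: 5*(-2*(4*x)) = 80.
Step 3. [5*(-2*(4*x)) = 80] LHS = 5·(…); ÷5 both sides, so div: -2*(4*x) = 16.
Step 4. [-2*(4*x) = 16] -2 out front; divide by -2 ⇒ div: 4*x = -8.
Step 5. [4*x = -8] 4 out front; divide by 4. So div: x = -2.

Answer: x ∈ {-2}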